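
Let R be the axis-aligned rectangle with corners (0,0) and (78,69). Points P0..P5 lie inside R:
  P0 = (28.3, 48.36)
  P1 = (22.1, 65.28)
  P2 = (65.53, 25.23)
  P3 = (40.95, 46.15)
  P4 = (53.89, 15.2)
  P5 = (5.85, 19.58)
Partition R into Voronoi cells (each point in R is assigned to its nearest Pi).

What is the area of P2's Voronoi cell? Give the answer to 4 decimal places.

Area of P2's cell: 926.2850

1. box [0,78]×[0,69]: [(0, 0) (78, 0) (78, 69) (0, 69)]
2. ⊥bis P2·P0 via (46.915,36.795): [(24.0553, 0) (78, 0) (78, 69) (66.9231, 69)]  |A|=2243.2467
3. ⊥bis P2·P1 via (43.815,45.255): [(24.0553, 0) (78, 0) (78, 69) (66.9231, 69)]  |A|=2243.2467
4. ⊥bis P2·P3 via (53.24,35.69): [(27.2747, 5.182) (24.0553, 0) (78, 0) (78, 64.7818)]  |A|=1782.8097
5. ⊥bis P2·P4 via (59.71,20.215): [(49.8289, 31.6822) (77.1289, 0) (78, 0) (78, 64.7818)]  |A|=926.285
6. ⊥bis P2·P5 via (35.69,22.405): [(49.8289, 31.6822) (77.1289, 0) (78, 0) (78, 64.7818)]  |A|=926.285
7. canonical 4-gon: [(49.8289, 31.6822) (77.1289, 0) (78, 0) (78, 64.7818)]
8. shoelace: 926.285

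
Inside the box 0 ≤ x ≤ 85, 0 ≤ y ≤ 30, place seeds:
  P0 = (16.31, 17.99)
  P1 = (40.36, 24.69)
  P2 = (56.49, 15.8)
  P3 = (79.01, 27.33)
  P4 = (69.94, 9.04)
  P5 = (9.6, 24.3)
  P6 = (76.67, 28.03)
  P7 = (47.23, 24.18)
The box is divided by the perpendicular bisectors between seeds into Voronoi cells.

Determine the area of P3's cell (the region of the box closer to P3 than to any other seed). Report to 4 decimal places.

1. box [0,85]×[0,30]: [(0, 0) (85, 0) (85, 30) (0, 30)]
2. ⊥bis P3·P0 via (47.66,22.66): [(51.0355, 0) (85, 0) (85, 30) (46.5666, 30)]  |A|=1085.9682
3. ⊥bis P3·P1 via (59.685,26.01): [(61.4616, 0) (85, 0) (85, 30) (59.4125, 30)]  |A|=736.8888
4. ⊥bis P3·P2 via (67.75,21.565): [(78.7911, 0) (85, 0) (85, 30) (63.4314, 30)]  |A|=416.6637
5. ⊥bis P3·P4 via (74.475,18.185): [(67.7809, 21.5046) (85, 12.9657) (85, 30) (63.4314, 30)]  |A|=238.275
6. ⊥bis P3·P5 via (44.305,25.815): [(67.7809, 21.5046) (85, 12.9657) (85, 30) (63.4314, 30)]  |A|=238.275
7. ⊥bis P3·P6 via (77.84,27.68): [(74.9318, 17.9585) (85, 12.9657) (85, 30) (78.534, 30)]  |A|=124.6824
8. ⊥bis P3·P7 via (63.12,25.755): [(74.9318, 17.9585) (85, 12.9657) (85, 30) (78.534, 30)]  |A|=124.6824
9. canonical 4-gon: [(74.9318, 17.9585) (85, 12.9657) (85, 30) (78.534, 30)]
10. shoelace: 124.6824

Area of P3's cell: 124.6824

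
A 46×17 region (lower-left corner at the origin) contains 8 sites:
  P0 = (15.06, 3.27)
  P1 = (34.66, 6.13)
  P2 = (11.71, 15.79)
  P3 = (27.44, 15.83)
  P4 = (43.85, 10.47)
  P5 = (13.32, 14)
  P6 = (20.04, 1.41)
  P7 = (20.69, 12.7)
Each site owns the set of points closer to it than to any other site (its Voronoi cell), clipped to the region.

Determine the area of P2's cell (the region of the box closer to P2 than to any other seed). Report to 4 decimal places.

Area of P2's cell: 95.0222

1. box [0,46]×[0,17]: [(0, 0) (46, 0) (46, 17) (0, 17)]
2. ⊥bis P2·P0 via (13.385,9.53): [(0, 5.9486) (41.3027, 17) (0, 17)]  |A|=228.2275
3. ⊥bis P2·P1 via (23.185,10.96): [(0, 5.9486) (23.7505, 12.3035) (25.7273, 17) (0, 17)]  |A|=191.6527
4. ⊥bis P2·P3 via (19.575,15.81): [(0, 5.9486) (19.5867, 11.1894) (19.572, 17) (0, 17)]  |A|=165.0933
5. ⊥bis P2·P4 via (27.78,13.13): [(0, 5.9486) (19.5867, 11.1894) (19.572, 17) (0, 17)]  |A|=165.0933
6. ⊥bis P2·P5 via (12.515,14.895): [(0, 5.9486) (3.6559, 6.9268) (14.8553, 17) (0, 17)]  |A|=95.0222
7. ⊥bis P2·P6 via (15.875,8.6): [(0, 5.9486) (3.6559, 6.9268) (14.8553, 17) (0, 17)]  |A|=95.0222
8. ⊥bis P2·P7 via (16.2,14.245): [(0, 5.9486) (3.6559, 6.9268) (14.8553, 17) (0, 17)]  |A|=95.0222
9. canonical 4-gon: [(0, 5.9486) (3.6559, 6.9268) (14.8553, 17) (0, 17)]
10. shoelace: 95.0222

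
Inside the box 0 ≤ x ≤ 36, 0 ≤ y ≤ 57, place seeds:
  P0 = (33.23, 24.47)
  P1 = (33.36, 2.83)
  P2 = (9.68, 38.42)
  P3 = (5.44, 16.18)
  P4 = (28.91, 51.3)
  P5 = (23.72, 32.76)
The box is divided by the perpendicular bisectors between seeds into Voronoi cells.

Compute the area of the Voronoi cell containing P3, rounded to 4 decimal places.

Area of P3's cell: 491.2266

1. box [0,36]×[0,57]: [(0, 0) (36, 0) (36, 57) (0, 57)]
2. ⊥bis P3·P0 via (19.335,20.325): [(0, 0) (25.3981, 0) (8.3945, 57) (0, 57)]  |A|=963.0906
3. ⊥bis P3·P1 via (19.4,9.505): [(0, 0) (14.8552, 0) (21.3476, 13.5782) (8.3945, 57) (0, 57)]  |A|=891.5132
4. ⊥bis P3·P2 via (7.56,27.3): [(0, 28.7413) (0, 0) (14.8552, 0) (21.3476, 13.5782) (17.8389, 25.3404)]  |A|=506.5776
5. ⊥bis P3·P4 via (17.175,33.74): [(0, 28.7413) (0, 0) (14.8552, 0) (21.3476, 13.5782) (17.8389, 25.3404)]  |A|=506.5776
6. ⊥bis P3·P5 via (14.58,24.47): [(12.9442, 26.2735) (0, 28.7413) (0, 0) (14.8552, 0) (21.3476, 13.5782) (19.8229, 18.6896)]  |A|=491.2266
7. canonical 6-gon: [(12.9442, 26.2735) (0, 28.7413) (0, 0) (14.8552, 0) (21.3476, 13.5782) (19.8229, 18.6896)]
8. shoelace: 491.2266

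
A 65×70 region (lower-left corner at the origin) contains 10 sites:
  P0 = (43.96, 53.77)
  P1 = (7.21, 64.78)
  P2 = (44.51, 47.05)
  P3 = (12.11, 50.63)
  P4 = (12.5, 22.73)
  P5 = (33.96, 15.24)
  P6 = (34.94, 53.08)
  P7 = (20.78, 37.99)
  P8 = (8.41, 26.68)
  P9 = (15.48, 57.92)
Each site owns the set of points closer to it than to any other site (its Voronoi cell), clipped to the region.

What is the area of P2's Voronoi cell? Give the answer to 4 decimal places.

Area of P2's cell: 683.9556

1. box [0,65]×[0,70]: [(0, 0) (65, 0) (65, 70) (0, 70)]
2. ⊥bis P2·P0 via (44.235,50.41): [(0, 46.7896) (0, 0) (65, 0) (65, 52.1095)]  |A|=3214.2205
3. ⊥bis P2·P1 via (25.86,55.915): [(22.3936, 48.6224) (0, 1.5113) (0, 0) (65, 0) (65, 52.1095)]  |A|=2707.2493
4. ⊥bis P2·P3 via (28.31,48.84): [(28.3397, 49.109) (22.9135, 0) (65, 0) (65, 52.1095)]  |A|=1988.5889
5. ⊥bis P2·P4 via (28.505,34.89): [(28.3397, 49.109) (26.9891, 36.8853) (55.0131, 0) (65, 0) (65, 52.1095)]  |A|=1396.5872
6. ⊥bis P2·P5 via (39.235,31.145): [(28.3397, 49.109) (26.9891, 36.8853) (28.6942, 34.6409) (65, 22.5999) (65, 52.1095)]  |A|=813.3573
7. ⊥bis P2·P6 via (39.725,50.065): [(39.709, 50.0396) (29.7796, 34.281) (65, 22.5999) (65, 52.1095)]  |A|=708.6703
8. ⊥bis P2·P7 via (32.645,42.52): [(39.709, 50.0396) (33.5226, 40.2214) (36.6621, 31.9983) (65, 22.5999) (65, 52.1095)]  |A|=683.9556
9. ⊥bis P2·P8 via (26.46,36.865): [(39.709, 50.0396) (33.5226, 40.2214) (36.6621, 31.9983) (65, 22.5999) (65, 52.1095)]  |A|=683.9556
10. ⊥bis P2·P9 via (29.995,52.485): [(39.709, 50.0396) (33.5226, 40.2214) (36.6621, 31.9983) (65, 22.5999) (65, 52.1095)]  |A|=683.9556
11. canonical 5-gon: [(39.709, 50.0396) (33.5226, 40.2214) (36.6621, 31.9983) (65, 22.5999) (65, 52.1095)]
12. shoelace: 683.9556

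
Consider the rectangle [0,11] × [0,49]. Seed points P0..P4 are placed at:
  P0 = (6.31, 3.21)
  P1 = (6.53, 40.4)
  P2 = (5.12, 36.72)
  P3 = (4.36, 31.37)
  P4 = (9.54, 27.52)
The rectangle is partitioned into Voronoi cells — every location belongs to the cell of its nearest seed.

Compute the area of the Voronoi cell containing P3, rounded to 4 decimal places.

Area of P3's cell: 71.8882

1. box [0,11]×[0,49]: [(0, 0) (11, 0) (11, 49) (0, 49)]
2. ⊥bis P3·P0 via (5.335,17.29): [(0, 16.9206) (11, 17.6823) (11, 49) (0, 49)]  |A|=348.6843
3. ⊥bis P3·P1 via (5.445,35.885): [(0, 37.1935) (0, 16.9206) (11, 17.6823) (11, 34.5501)]  |A|=204.2739
4. ⊥bis P3·P2 via (4.74,34.045): [(0, 34.7183) (0, 16.9206) (11, 17.6823) (11, 33.1557)]  |A|=182.9917
5. ⊥bis P3·P4 via (6.95,29.445): [(9.8314, 33.3217) (0, 34.7183) (0, 20.0941)]  |A|=71.8882
6. canonical 3-gon: [(9.8314, 33.3217) (0, 34.7183) (0, 20.0941)]
7. shoelace: 71.8882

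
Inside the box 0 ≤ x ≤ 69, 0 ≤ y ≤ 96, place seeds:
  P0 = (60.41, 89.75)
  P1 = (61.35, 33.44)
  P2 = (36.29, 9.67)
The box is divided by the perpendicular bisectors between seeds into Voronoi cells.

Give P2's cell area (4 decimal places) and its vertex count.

Area of P2's cell: 2478.1472 (5 vertices)

1. box [0,69]×[0,96]: [(0, 0) (69, 0) (69, 96) (0, 96)]
2. ⊥bis P2·P0 via (48.35,49.71): [(0, 64.273) (0, 0) (69, 0) (69, 43.4902)]  |A|=3717.8306
3. ⊥bis P2·P1 via (48.82,21.555): [(11.6211, 60.7727) (0, 64.273) (0, 0) (69, 0) (69, 0.2798)]  |A|=2478.1472
4. canonical 5-gon: [(11.6211, 60.7727) (0, 64.273) (0, 0) (69, 0) (69, 0.2798)]
5. shoelace: 2478.1472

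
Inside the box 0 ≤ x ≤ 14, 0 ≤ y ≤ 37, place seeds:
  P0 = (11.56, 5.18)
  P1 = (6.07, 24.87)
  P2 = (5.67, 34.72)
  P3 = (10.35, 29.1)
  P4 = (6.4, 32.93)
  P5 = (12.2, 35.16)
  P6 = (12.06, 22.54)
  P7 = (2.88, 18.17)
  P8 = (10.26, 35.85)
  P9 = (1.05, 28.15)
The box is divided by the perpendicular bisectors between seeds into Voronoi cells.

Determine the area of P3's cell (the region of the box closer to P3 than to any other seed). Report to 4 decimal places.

Area of P3's cell: 37.2832

1. box [0,14]×[0,37]: [(0, 0) (14, 0) (14, 37) (0, 37)]
2. ⊥bis P3·P0 via (10.955,17.14): [(0, 16.5858) (14, 17.294) (14, 37) (0, 37)]  |A|=280.8409
3. ⊥bis P3·P1 via (8.21,26.985): [(0, 35.292) (14, 21.1266) (14, 37) (0, 37)]  |A|=123.0698
4. ⊥bis P3·P2 via (8.01,31.91): [(5.4497, 29.7779) (14, 21.1266) (14, 36.8981)]  |A|=67.4258
5. ⊥bis P3·P4 via (8.375,31.015): [(6.3208, 28.8965) (14, 21.1266) (14, 36.8162)]  |A|=60.2417
6. ⊥bis P3·P5 via (11.275,32.13): [(9.8716, 32.5584) (6.3208, 28.8965) (14, 21.1266) (14, 31.2981)]  |A|=48.8511
7. ⊥bis P3·P6 via (11.205,25.82): [(9.8716, 32.5584) (6.3208, 28.8965) (9.7391, 25.4379) (14, 26.5486) (14, 31.2981)]  |A|=37.2996
8. ⊥bis P3·P7 via (6.615,23.635): [(9.8716, 32.5584) (6.3208, 28.8965) (9.7391, 25.4379) (14, 26.5486) (14, 31.2981)]  |A|=37.2996
9. ⊥bis P3·P8 via (10.305,32.475): [(10.1516, 32.473) (9.7839, 32.4681) (6.3208, 28.8965) (9.7391, 25.4379) (14, 26.5486) (14, 31.2981)]  |A|=37.2832
10. ⊥bis P3·P9 via (5.7,28.625): [(10.1516, 32.473) (9.7839, 32.4681) (6.3208, 28.8965) (9.7391, 25.4379) (14, 26.5486) (14, 31.2981)]  |A|=37.2832
11. canonical 6-gon: [(10.1516, 32.473) (9.7839, 32.4681) (6.3208, 28.8965) (9.7391, 25.4379) (14, 26.5486) (14, 31.2981)]
12. shoelace: 37.2832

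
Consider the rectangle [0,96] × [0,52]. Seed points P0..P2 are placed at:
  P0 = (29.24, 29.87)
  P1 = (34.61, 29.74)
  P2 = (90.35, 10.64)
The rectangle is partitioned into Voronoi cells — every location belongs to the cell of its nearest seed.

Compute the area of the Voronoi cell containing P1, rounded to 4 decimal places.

Area of P1's cell: 1697.1751

1. box [0,96]×[0,52]: [(0, 0) (96, 0) (96, 52) (0, 52)]
2. ⊥bis P1·P0 via (31.925,29.805): [(31.2035, 0) (96, 0) (96, 52) (32.4623, 52)]  |A|=3336.6899
3. ⊥bis P1·P2 via (62.48,20.19): [(31.2035, 0) (55.5616, 0) (73.3801, 52) (32.4623, 52)]  |A|=1697.1751
4. canonical 4-gon: [(31.2035, 0) (55.5616, 0) (73.3801, 52) (32.4623, 52)]
5. shoelace: 1697.1751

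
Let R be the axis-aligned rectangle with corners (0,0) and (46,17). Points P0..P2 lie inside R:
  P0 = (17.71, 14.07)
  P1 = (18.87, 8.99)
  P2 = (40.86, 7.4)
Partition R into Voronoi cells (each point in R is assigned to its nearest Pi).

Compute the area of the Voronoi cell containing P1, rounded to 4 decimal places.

1. box [0,46]×[0,17]: [(0, 0) (46, 0) (46, 17) (0, 17)]
2. ⊥bis P1·P0 via (18.29,11.53): [(0, 7.3535) (0, 0) (46, 0) (46, 17) (42.2448, 17)]  |A|=578.2436
3. ⊥bis P1·P2 via (29.865,8.195): [(30.3045, 14.2735) (0, 7.3535) (0, 0) (29.2725, 0)]  |A|=320.3325
4. canonical 4-gon: [(30.3045, 14.2735) (0, 7.3535) (0, 0) (29.2725, 0)]
5. shoelace: 320.3325

Area of P1's cell: 320.3325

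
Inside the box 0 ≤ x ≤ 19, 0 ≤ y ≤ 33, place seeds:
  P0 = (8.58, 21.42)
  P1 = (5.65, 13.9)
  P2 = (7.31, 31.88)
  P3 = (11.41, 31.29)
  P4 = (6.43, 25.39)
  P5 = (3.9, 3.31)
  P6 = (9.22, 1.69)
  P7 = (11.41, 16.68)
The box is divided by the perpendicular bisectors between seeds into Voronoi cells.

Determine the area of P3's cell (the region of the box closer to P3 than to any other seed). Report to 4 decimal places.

Area of P3's cell: 74.4036

1. box [0,19]×[0,33]: [(0, 0) (19, 0) (19, 33) (0, 33)]
2. ⊥bis P3·P0 via (9.995,26.355): [(0, 29.2208) (19, 23.773) (19, 33) (0, 33)]  |A|=123.5583
3. ⊥bis P3·P1 via (8.53,22.595): [(0, 29.2208) (19, 23.773) (19, 33) (0, 33)]  |A|=123.5583
4. ⊥bis P3·P2 via (9.36,31.585): [(8.6624, 26.7371) (19, 23.773) (19, 33) (9.5636, 33)]  |A|=77.2421
5. ⊥bis P3·P4 via (8.92,28.34): [(8.896, 28.3603) (11.9285, 25.8006) (19, 23.773) (19, 33) (9.5636, 33)]  |A|=74.4819
6. ⊥bis P3·P5 via (7.655,17.3): [(8.896, 28.3603) (11.9285, 25.8006) (19, 23.773) (19, 33) (9.5636, 33)]  |A|=74.4819
7. ⊥bis P3·P6 via (10.315,16.49): [(8.896, 28.3603) (11.9285, 25.8006) (19, 23.773) (19, 33) (9.5636, 33)]  |A|=74.4819
8. ⊥bis P3·P7 via (11.41,23.985): [(8.896, 28.3603) (11.9285, 25.8006) (18.2607, 23.985) (19, 23.985) (19, 33) (9.5636, 33)]  |A|=74.4036
9. canonical 6-gon: [(8.896, 28.3603) (11.9285, 25.8006) (18.2607, 23.985) (19, 23.985) (19, 33) (9.5636, 33)]
10. shoelace: 74.4036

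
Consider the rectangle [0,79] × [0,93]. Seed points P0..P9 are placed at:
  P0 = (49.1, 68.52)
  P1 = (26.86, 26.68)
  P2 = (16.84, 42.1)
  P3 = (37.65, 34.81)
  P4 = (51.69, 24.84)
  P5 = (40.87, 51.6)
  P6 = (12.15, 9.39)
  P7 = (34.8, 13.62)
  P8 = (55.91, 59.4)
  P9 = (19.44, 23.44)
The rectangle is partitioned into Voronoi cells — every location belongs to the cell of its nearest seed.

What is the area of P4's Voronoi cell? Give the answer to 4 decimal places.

Area of P4's cell: 1282.8419

1. box [0,79]×[0,93]: [(0, 0) (79, 0) (79, 93) (0, 93)]
2. ⊥bis P4·P0 via (50.395,46.68): [(0, 43.6918) (0, 0) (79, 0) (79, 48.3761)]  |A|=3636.6846
3. ⊥bis P4·P1 via (39.275,25.76): [(40.783, 46.1101) (37.3661, 0) (79, 0) (79, 48.3761)]  |A|=1884.266
4. ⊥bis P4·P2 via (34.265,33.47): [(40.783, 46.1101) (37.3661, 0) (79, 0) (79, 48.3761)]  |A|=1884.266
5. ⊥bis P4·P3 via (44.67,29.825): [(56.9134, 47.0665) (38.9827, 21.8161) (37.3661, 0) (79, 0) (79, 48.3761)]  |A|=1689.1907
6. ⊥bis P4·P5 via (46.28,38.22): [(70.0917, 47.8479) (52.384, 40.6881) (38.9827, 21.8161) (37.3661, 0) (79, 0) (79, 48.3761)]  |A|=1648.9319
7. ⊥bis P4·P6 via (31.92,17.115): [(70.0917, 47.8479) (52.384, 40.6881) (38.9827, 21.8161) (37.564, 2.6708) (38.6076, 0) (79, 0) (79, 48.3761)]  |A|=1647.274
8. ⊥bis P4·P7 via (43.245,19.23): [(70.0917, 47.8479) (52.384, 40.6881) (40.2973, 23.6673) (56.0195, 0) (79, 0) (79, 48.3761)]  |A|=1415.3514
9. ⊥bis P4·P8 via (53.8,42.12): [(55.4325, 41.9207) (52.384, 40.6881) (40.2973, 23.6673) (56.0195, 0) (79, 0) (79, 39.0429)]  |A|=1282.8419
10. ⊥bis P4·P9 via (35.565,24.14): [(55.4325, 41.9207) (52.384, 40.6881) (40.2973, 23.6673) (56.0195, 0) (79, 0) (79, 39.0429)]  |A|=1282.8419
11. canonical 6-gon: [(55.4325, 41.9207) (52.384, 40.6881) (40.2973, 23.6673) (56.0195, 0) (79, 0) (79, 39.0429)]
12. shoelace: 1282.8419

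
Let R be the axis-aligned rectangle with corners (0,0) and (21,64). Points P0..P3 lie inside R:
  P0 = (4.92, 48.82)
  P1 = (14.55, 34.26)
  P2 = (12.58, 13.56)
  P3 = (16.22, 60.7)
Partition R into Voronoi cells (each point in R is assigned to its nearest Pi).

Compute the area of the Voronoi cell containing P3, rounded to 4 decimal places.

Area of P3's cell: 190.0473

1. box [0,21]×[0,64]: [(0, 0) (21, 0) (21, 64) (0, 64)]
2. ⊥bis P3·P0 via (10.57,54.76): [(21, 44.8392) (21, 64) (0.8557, 64)]  |A|=192.99
3. ⊥bis P3·P1 via (15.385,47.48): [(18.4256, 47.288) (21, 47.1253) (21, 64) (0.8557, 64)]  |A|=190.0473
4. ⊥bis P3·P2 via (14.4,37.13): [(18.4256, 47.288) (21, 47.1253) (21, 64) (0.8557, 64)]  |A|=190.0473
5. canonical 4-gon: [(18.4256, 47.288) (21, 47.1253) (21, 64) (0.8557, 64)]
6. shoelace: 190.0473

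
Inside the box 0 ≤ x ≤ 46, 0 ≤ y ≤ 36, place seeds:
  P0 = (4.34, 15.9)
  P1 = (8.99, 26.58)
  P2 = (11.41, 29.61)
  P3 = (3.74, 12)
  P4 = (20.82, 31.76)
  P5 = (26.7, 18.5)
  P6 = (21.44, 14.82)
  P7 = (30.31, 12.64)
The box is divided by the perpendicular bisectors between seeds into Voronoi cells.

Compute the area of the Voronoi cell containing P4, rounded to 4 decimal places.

1. box [0,46]×[0,36]: [(0, 0) (46, 0) (46, 36) (0, 36)]
2. ⊥bis P4·P0 via (12.58,23.83): [(35.5135, 0) (46, 0) (46, 36) (0.8679, 36)]  |A|=1001.136
3. ⊥bis P4·P1 via (14.905,29.17): [(21.1362, 14.9393) (35.5135, 0) (46, 0) (46, 36) (11.9143, 36)]  |A|=884.8128
4. ⊥bis P4·P2 via (16.115,30.685): [(18.1592, 21.7382) (21.1362, 14.9393) (35.5135, 0) (46, 0) (46, 36) (14.9006, 36)]  |A|=863.5179
5. ⊥bis P4·P3 via (12.28,21.88): [(18.1592, 21.7382) (21.1362, 14.9393) (25.2249, 10.6908) (37.5932, 0) (46, 0) (46, 36) (14.9006, 36)]  |A|=852.4012
6. ⊥bis P4·P5 via (23.76,25.13): [(17.9708, 22.5628) (46, 34.9921) (46, 36) (14.9006, 36)]  |A|=223.0695
7. ⊥bis P4·P6 via (21.13,23.29): [(17.8322, 23.1693) (19.4739, 23.2294) (46, 34.9921) (46, 36) (14.9006, 36)]  |A|=222.5675
8. ⊥bis P4·P7 via (25.565,22.2): [(17.8322, 23.1693) (19.4739, 23.2294) (46, 34.9921) (46, 36) (14.9006, 36)]  |A|=222.5675
9. canonical 5-gon: [(17.8322, 23.1693) (19.4739, 23.2294) (46, 34.9921) (46, 36) (14.9006, 36)]
10. shoelace: 222.5675

Area of P4's cell: 222.5675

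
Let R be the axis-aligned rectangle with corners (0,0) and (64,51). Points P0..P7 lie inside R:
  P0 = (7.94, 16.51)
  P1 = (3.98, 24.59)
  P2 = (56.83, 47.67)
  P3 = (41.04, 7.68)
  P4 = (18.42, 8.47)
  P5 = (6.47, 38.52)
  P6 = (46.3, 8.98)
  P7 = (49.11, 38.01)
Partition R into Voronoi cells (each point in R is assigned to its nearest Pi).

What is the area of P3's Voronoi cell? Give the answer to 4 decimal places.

1. box [0,64]×[0,51]: [(0, 0) (64, 0) (64, 51) (0, 51)]
2. ⊥bis P3·P0 via (24.49,12.095): [(21.2634, 0) (64, 0) (64, 51) (34.8686, 51)]  |A|=1832.6332
3. ⊥bis P3·P1 via (22.51,16.135): [(29.8718, 32.2692) (21.2634, 0) (64, 0) (64, 51) (38.4184, 51)]  |A|=1799.3872
4. ⊥bis P3·P2 via (48.935,27.675): [(31.0058, 34.7543) (29.8718, 32.2692) (21.2634, 0) (64, 0) (64, 21.7266)]  |A|=1108.6658
5. ⊥bis P3·P4 via (29.73,8.075): [(31.0058, 34.7543) (30.6333, 33.938) (29.448, 0) (64, 0) (64, 21.7266)]  |A|=964.6798
6. ⊥bis P3·P5 via (23.755,23.1): [(33.3323, 33.8357) (30.5196, 30.6827) (29.448, 0) (64, 0) (64, 21.7266)]  |A|=959.1601
7. ⊥bis P3·P6 via (43.67,8.33): [(37.8025, 32.0706) (33.3323, 33.8357) (30.5196, 30.6827) (29.448, 0) (45.7287, 0)]  |A|=381.5838
8. ⊥bis P3·P7 via (45.075,22.845): [(39.7312, 24.2668) (30.3824, 26.7543) (29.448, 0) (45.7287, 0)]  |A|=323.7647
9. canonical 4-gon: [(39.7312, 24.2668) (30.3824, 26.7543) (29.448, 0) (45.7287, 0)]
10. shoelace: 323.7647

Area of P3's cell: 323.7647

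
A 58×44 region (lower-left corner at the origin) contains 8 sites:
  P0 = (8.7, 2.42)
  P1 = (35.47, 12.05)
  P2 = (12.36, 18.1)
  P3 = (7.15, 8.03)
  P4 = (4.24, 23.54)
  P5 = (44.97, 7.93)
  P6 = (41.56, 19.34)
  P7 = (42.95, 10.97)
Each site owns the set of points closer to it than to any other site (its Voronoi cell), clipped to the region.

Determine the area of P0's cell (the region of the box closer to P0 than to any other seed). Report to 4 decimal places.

Area of P0's cell: 141.3792

1. box [0,58]×[0,44]: [(0, 0) (58, 0) (58, 44) (0, 44)]
2. ⊥bis P0·P1 via (22.085,7.235): [(0, 0) (24.6877, 0) (8.8595, 44) (0, 44)]  |A|=738.0371
3. ⊥bis P0·P2 via (10.53,10.26): [(0, 12.7179) (0, 0) (24.6877, 0) (21.9563, 7.5929)]  |A|=233.3441
4. ⊥bis P0·P3 via (7.925,5.225): [(18.9961, 8.2839) (0, 3.0354) (0, 0) (24.6877, 0) (21.9563, 7.5929)]  |A|=141.3792
5. ⊥bis P0·P4 via (6.47,12.98): [(18.9961, 8.2839) (0, 3.0354) (0, 0) (24.6877, 0) (21.9563, 7.5929)]  |A|=141.3792
6. ⊥bis P0·P5 via (26.835,5.175): [(18.9961, 8.2839) (0, 3.0354) (0, 0) (24.6877, 0) (21.9563, 7.5929)]  |A|=141.3792
7. ⊥bis P0·P6 via (25.13,10.88): [(18.9961, 8.2839) (0, 3.0354) (0, 0) (24.6877, 0) (21.9563, 7.5929)]  |A|=141.3792
8. ⊥bis P0·P7 via (25.825,6.695): [(18.9961, 8.2839) (0, 3.0354) (0, 0) (24.6877, 0) (21.9563, 7.5929)]  |A|=141.3792
9. canonical 5-gon: [(18.9961, 8.2839) (0, 3.0354) (0, 0) (24.6877, 0) (21.9563, 7.5929)]
10. shoelace: 141.3792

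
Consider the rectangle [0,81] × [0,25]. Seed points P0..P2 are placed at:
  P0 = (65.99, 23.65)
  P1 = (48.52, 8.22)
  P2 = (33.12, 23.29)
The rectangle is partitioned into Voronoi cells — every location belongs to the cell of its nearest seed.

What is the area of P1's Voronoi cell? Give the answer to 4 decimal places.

1. box [0,81]×[0,25]: [(0, 0) (81, 0) (81, 25) (0, 25)]
2. ⊥bis P1·P0 via (57.255,15.935): [(0, 0) (71.3292, 0) (49.2485, 25) (0, 25)]  |A|=1507.2222
3. ⊥bis P1·P2 via (40.82,15.755): [(25.4026, 0) (71.3292, 0) (49.5419, 24.6679)]  |A|=566.4562
4. canonical 3-gon: [(25.4026, 0) (71.3292, 0) (49.5419, 24.6679)]
5. shoelace: 566.4562

Area of P1's cell: 566.4562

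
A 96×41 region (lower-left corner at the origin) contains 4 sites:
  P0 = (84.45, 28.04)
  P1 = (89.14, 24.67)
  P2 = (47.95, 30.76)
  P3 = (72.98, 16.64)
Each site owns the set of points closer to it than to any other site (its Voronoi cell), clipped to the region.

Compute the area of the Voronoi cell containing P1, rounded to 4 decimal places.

Area of P1's cell: 324.5848

1. box [0,96]×[0,41]: [(0, 0) (96, 0) (96, 41) (0, 41)]
2. ⊥bis P1·P0 via (86.795,26.355): [(67.8576, 0) (96, 0) (96, 39.1655)]  |A|=551.1056
3. ⊥bis P1·P2 via (68.545,27.715): [(67.8576, 0) (96, 0) (96, 39.1655)]  |A|=551.1056
4. ⊥bis P1·P3 via (81.06,20.655): [(81.7302, 19.3063) (91.3236, 0) (96, 0) (96, 39.1655)]  |A|=324.5848
5. canonical 4-gon: [(81.7302, 19.3063) (91.3236, 0) (96, 0) (96, 39.1655)]
6. shoelace: 324.5848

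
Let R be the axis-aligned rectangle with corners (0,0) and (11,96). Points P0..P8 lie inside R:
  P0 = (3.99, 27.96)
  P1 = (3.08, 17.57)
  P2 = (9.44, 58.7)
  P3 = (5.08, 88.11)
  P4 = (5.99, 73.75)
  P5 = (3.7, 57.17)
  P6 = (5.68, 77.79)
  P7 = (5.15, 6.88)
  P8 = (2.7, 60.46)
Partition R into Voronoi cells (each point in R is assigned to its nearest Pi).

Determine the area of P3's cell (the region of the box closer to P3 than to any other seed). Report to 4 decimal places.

1. box [0,11]×[0,96]: [(0, 0) (11, 0) (11, 96) (0, 96)]
2. ⊥bis P3·P0 via (4.535,58.035): [(0, 58.1172) (11, 57.9178) (11, 96) (0, 96)]  |A|=417.8074
3. ⊥bis P3·P1 via (4.08,52.84): [(0, 58.1172) (11, 57.9178) (11, 96) (0, 96)]  |A|=417.8074
4. ⊥bis P3·P2 via (7.26,73.405): [(0, 72.3287) (11, 73.9595) (11, 96) (0, 96)]  |A|=251.4151
5. ⊥bis P3·P4 via (5.535,80.93): [(0, 80.5792) (11, 81.2763) (11, 96) (0, 96)]  |A|=165.7944
6. ⊥bis P3·P5 via (4.39,72.64): [(0, 80.5792) (11, 81.2763) (11, 96) (0, 96)]  |A|=165.7944
7. ⊥bis P3·P6 via (5.38,82.95): [(0, 82.6372) (11, 83.2767) (11, 96) (0, 96)]  |A|=143.4733
8. ⊥bis P3·P7 via (5.115,47.495): [(0, 82.6372) (11, 83.2767) (11, 96) (0, 96)]  |A|=143.4733
9. ⊥bis P3·P8 via (3.89,74.285): [(0, 82.6372) (11, 83.2767) (11, 96) (0, 96)]  |A|=143.4733
10. canonical 4-gon: [(0, 82.6372) (11, 83.2767) (11, 96) (0, 96)]
11. shoelace: 143.4733

Area of P3's cell: 143.4733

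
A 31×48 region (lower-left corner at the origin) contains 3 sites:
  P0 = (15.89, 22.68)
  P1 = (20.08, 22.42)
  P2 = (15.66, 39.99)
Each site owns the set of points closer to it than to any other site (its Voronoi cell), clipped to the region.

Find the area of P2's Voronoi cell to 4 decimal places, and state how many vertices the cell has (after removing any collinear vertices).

Area of P2's cell: 498.2092 (5 vertices)

1. box [0,31]×[0,48]: [(0, 0) (31, 0) (31, 48) (0, 48)]
2. ⊥bis P2·P0 via (15.775,31.335): [(0, 31.1254) (31, 31.5373) (31, 48) (0, 48)]  |A|=516.7283
3. ⊥bis P2·P1 via (17.87,31.205): [(0, 31.1254) (18.5324, 31.3716) (31, 34.5081) (31, 48) (0, 48)]  |A|=498.2092
4. canonical 5-gon: [(0, 31.1254) (18.5324, 31.3716) (31, 34.5081) (31, 48) (0, 48)]
5. shoelace: 498.2092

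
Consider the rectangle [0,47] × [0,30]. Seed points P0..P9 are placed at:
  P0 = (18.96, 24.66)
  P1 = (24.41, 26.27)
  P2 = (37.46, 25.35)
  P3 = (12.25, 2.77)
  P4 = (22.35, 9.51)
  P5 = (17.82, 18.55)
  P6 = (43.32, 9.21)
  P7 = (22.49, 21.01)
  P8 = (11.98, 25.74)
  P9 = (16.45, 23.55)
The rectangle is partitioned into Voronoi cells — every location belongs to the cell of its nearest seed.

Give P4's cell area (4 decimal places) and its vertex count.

1. box [0,47]×[0,30]: [(0, 0) (47, 0) (47, 30) (0, 30)]
2. ⊥bis P4·P0 via (20.655,17.085): [(0, 12.4632) (0, 0) (47, 0) (47, 22.98)]  |A|=832.9154
3. ⊥bis P4·P1 via (23.38,17.89): [(23.9432, 17.8208) (0, 12.4632) (0, 0) (47, 0) (47, 14.9868)]  |A|=740.7667
4. ⊥bis P4·P2 via (29.905,17.43): [(30.3165, 17.0374) (23.9432, 17.8208) (0, 12.4632) (0, 0) (47, 0) (47, 1.1228)]  |A|=625.1171
5. ⊥bis P4·P3 via (17.3,6.14): [(30.3165, 17.0374) (23.9432, 17.8208) (11.3809, 15.0098) (21.3974, 0) (47, 0) (47, 1.1228)]  |A|=393.6103
6. ⊥bis P4·P5 via (20.085,14.03): [(30.3165, 17.0374) (26.9197, 17.4549) (14.0522, 11.0069) (21.3974, 0) (47, 0) (47, 1.1228)]  |A|=352.7631
7. ⊥bis P4·P6 via (32.835,9.36): [(32.9094, 14.564) (30.3165, 17.0374) (26.9197, 17.4549) (14.0522, 11.0069) (21.3974, 0) (32.7011, 0)]  |A|=240.7276
8. ⊥bis P4·P7 via (22.42,15.26): [(32.9094, 14.564) (32.306, 15.1396) (22.5367, 15.2586) (14.0522, 11.0069) (21.3974, 0) (32.7011, 0)]  |A|=226.9308
9. ⊥bis P4·P8 via (17.165,17.625): [(32.9094, 14.564) (32.306, 15.1396) (22.5367, 15.2586) (14.0522, 11.0069) (21.3974, 0) (32.7011, 0)]  |A|=226.9308
10. ⊥bis P4·P9 via (19.4,16.53): [(32.9094, 14.564) (32.306, 15.1396) (22.5367, 15.2586) (14.0522, 11.0069) (21.3974, 0) (32.7011, 0)]  |A|=226.9308
11. canonical 6-gon: [(32.9094, 14.564) (32.306, 15.1396) (22.5367, 15.2586) (14.0522, 11.0069) (21.3974, 0) (32.7011, 0)]
12. shoelace: 226.9308

Area of P4's cell: 226.9308 (6 vertices)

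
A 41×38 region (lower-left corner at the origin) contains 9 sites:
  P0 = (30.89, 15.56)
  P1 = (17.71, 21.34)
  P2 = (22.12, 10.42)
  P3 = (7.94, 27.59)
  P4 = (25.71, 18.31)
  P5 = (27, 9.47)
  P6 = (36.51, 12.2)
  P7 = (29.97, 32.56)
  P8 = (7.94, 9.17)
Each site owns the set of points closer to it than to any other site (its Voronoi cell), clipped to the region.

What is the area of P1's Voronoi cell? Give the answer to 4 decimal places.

Area of P1's cell: 157.4687

1. box [0,41]×[0,38]: [(0, 0) (41, 0) (41, 38) (0, 38)]
2. ⊥bis P1·P0 via (24.3,18.45): [(0, 0) (16.2089, 0) (32.8735, 38) (0, 38)]  |A|=932.5656
3. ⊥bis P1·P2 via (19.915,15.88): [(0, 7.8374) (23.8741, 17.4789) (32.8735, 38) (0, 38)]  |A|=697.3535
4. ⊥bis P1·P3 via (12.825,24.465): [(2.9503, 9.0289) (23.8741, 17.4789) (32.8735, 38) (21.4835, 38)]  |A|=341.6582
5. ⊥bis P1·P4 via (21.71,19.825): [(2.9503, 9.0289) (20.2702, 16.0234) (28.5938, 38) (21.4835, 38)]  |A|=264.2016
6. ⊥bis P1·P5 via (22.355,15.405): [(2.9503, 9.0289) (20.2702, 16.0234) (28.5938, 38) (21.4835, 38)]  |A|=264.2016
7. ⊥bis P1·P6 via (27.11,16.77): [(2.9503, 9.0289) (20.2702, 16.0234) (28.5938, 38) (21.4835, 38)]  |A|=264.2016
8. ⊥bis P1·P7 via (23.84,26.95): [(18.2925, 33.0117) (2.9503, 9.0289) (20.2702, 16.0234) (24.2422, 26.5106)]  |A|=198.1431
9. ⊥bis P1·P8 via (12.825,15.255): [(18.2925, 33.0117) (8.9323, 18.38) (14.68, 13.7658) (20.2702, 16.0234) (24.2422, 26.5106)]  |A|=157.4687
10. canonical 5-gon: [(18.2925, 33.0117) (8.9323, 18.38) (14.68, 13.7658) (20.2702, 16.0234) (24.2422, 26.5106)]
11. shoelace: 157.4687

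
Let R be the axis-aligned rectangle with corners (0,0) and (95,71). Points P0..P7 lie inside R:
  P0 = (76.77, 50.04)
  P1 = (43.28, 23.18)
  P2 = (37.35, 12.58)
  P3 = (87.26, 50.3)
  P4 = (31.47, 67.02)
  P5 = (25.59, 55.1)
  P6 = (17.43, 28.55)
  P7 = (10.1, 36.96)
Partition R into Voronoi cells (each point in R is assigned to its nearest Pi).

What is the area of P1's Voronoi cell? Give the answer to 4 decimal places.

Area of P1's cell: 1287.0465

1. box [0,95]×[0,71]: [(0, 0) (95, 0) (95, 71) (0, 71)]
2. ⊥bis P1·P0 via (60.025,36.61): [(0, 0) (89.3873, 0) (32.4432, 71) (0, 71)]  |A|=4324.983
3. ⊥bis P1·P2 via (40.315,17.88): [(0, 40.4336) (72.2759, 0) (89.3873, 0) (32.4432, 71) (0, 71)]  |A|=2863.7968
4. ⊥bis P1·P3 via (65.27,36.74): [(0, 40.4336) (72.2759, 0) (87.9255, 0) (83.063, 7.8853) (32.4432, 71) (0, 71)]  |A|=2858.0332
5. ⊥bis P1·P4 via (37.375,45.1): [(6.5177, 36.7874) (72.2759, 0) (87.9255, 0) (83.063, 7.8853) (50.4013, 48.6091)]  |A|=1605.9947
6. ⊥bis P1·P5 via (34.435,39.14): [(18.2981, 30.197) (72.2759, 0) (87.9255, 0) (83.063, 7.8853) (50.7459, 48.1795)]  |A|=1381.687
7. ⊥bis P1·P6 via (30.355,25.865): [(32.9407, 38.3118) (29.9059, 23.7032) (72.2759, 0) (87.9255, 0) (83.063, 7.8853) (50.7459, 48.1795)]  |A|=1287.0465
8. ⊥bis P1·P7 via (26.69,30.07): [(32.9407, 38.3118) (29.9059, 23.7032) (72.2759, 0) (87.9255, 0) (83.063, 7.8853) (50.7459, 48.1795)]  |A|=1287.0465
9. canonical 6-gon: [(32.9407, 38.3118) (29.9059, 23.7032) (72.2759, 0) (87.9255, 0) (83.063, 7.8853) (50.7459, 48.1795)]
10. shoelace: 1287.0465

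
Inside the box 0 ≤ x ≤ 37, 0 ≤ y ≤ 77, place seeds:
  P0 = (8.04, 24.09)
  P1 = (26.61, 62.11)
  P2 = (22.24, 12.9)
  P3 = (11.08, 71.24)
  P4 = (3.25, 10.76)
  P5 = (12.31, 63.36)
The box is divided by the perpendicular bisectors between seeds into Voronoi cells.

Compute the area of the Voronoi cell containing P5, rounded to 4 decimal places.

Area of P5's cell: 435.9861

1. box [0,37]×[0,77]: [(0, 0) (37, 0) (37, 77) (0, 77)]
2. ⊥bis P5·P0 via (10.175,43.725): [(0, 44.8314) (37, 40.8082) (37, 77) (0, 77)]  |A|=1264.6679
3. ⊥bis P5·P1 via (19.46,62.735): [(0, 44.8314) (17.7265, 42.9039) (20.7069, 77) (0, 77)]  |A|=638.1318
4. ⊥bis P5·P2 via (17.275,38.13): [(0, 44.8314) (17.7265, 42.9039) (20.7069, 77) (0, 77)]  |A|=638.1318
5. ⊥bis P5·P3 via (11.695,67.3): [(0, 65.4745) (0, 44.8314) (17.7265, 42.9039) (19.972, 68.592)]  |A|=435.9861
6. ⊥bis P5·P4 via (7.78,37.06): [(0, 65.4745) (0, 44.8314) (17.7265, 42.9039) (19.972, 68.592)]  |A|=435.9861
7. canonical 4-gon: [(0, 65.4745) (0, 44.8314) (17.7265, 42.9039) (19.972, 68.592)]
8. shoelace: 435.9861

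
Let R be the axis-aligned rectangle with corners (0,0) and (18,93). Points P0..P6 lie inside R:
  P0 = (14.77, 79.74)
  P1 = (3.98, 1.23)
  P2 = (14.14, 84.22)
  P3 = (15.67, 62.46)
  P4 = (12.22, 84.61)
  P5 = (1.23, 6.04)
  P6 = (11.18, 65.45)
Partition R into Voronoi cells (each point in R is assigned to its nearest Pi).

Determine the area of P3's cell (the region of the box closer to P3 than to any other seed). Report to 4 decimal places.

1. box [0,18]×[0,93]: [(0, 0) (18, 0) (18, 93) (0, 93)]
2. ⊥bis P3·P0 via (15.22,71.1): [(0, 70.3073) (0, 0) (18, 0) (18, 71.2448)]  |A|=1273.9687
3. ⊥bis P3·P1 via (9.825,31.845): [(0, 70.3073) (0, 33.7208) (18, 30.2842) (18, 71.2448)]  |A|=697.9236
4. ⊥bis P3·P2 via (14.905,73.34): [(0, 70.3073) (0, 33.7208) (18, 30.2842) (18, 71.2448)]  |A|=697.9236
5. ⊥bis P3·P4 via (13.945,73.535): [(0, 70.3073) (0, 33.7208) (18, 30.2842) (18, 71.2448)]  |A|=697.9236
6. ⊥bis P3·P5 via (8.45,34.25): [(0, 70.3073) (0, 36.4127) (18, 31.8058) (18, 71.2448)]  |A|=660.0025
7. ⊥bis P3·P6 via (13.425,63.955): [(0, 43.7951) (0, 36.4127) (18, 31.8058) (18, 70.8252)]  |A|=417.6156
8. canonical 4-gon: [(0, 43.7951) (0, 36.4127) (18, 31.8058) (18, 70.8252)]
9. shoelace: 417.6156

Area of P3's cell: 417.6156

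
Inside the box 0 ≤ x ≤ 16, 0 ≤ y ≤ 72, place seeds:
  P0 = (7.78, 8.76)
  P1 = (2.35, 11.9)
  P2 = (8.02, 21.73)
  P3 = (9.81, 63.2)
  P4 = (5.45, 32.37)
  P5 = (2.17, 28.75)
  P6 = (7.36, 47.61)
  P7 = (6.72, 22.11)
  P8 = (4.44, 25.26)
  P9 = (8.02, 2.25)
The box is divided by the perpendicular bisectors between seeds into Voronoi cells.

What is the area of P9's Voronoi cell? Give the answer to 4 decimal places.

Area of P9's cell: 86.8634

1. box [0,16]×[0,72]: [(0, 0) (16, 0) (16, 72) (0, 72)]
2. ⊥bis P9·P0 via (7.9,5.505): [(0, 5.2138) (0, 0) (16, 0) (16, 5.8036)]  |A|=88.139
3. ⊥bis P9·P1 via (5.185,7.075): [(2.1523, 5.2931) (0, 4.0285) (0, 0) (16, 0) (16, 5.8036)]  |A|=86.8634
4. ⊥bis P9·P2 via (8.02,11.99): [(2.1523, 5.2931) (0, 4.0285) (0, 0) (16, 0) (16, 5.8036)]  |A|=86.8634
5. ⊥bis P9·P3 via (8.915,32.725): [(2.1523, 5.2931) (0, 4.0285) (0, 0) (16, 0) (16, 5.8036)]  |A|=86.8634
6. ⊥bis P9·P4 via (6.735,17.31): [(2.1523, 5.2931) (0, 4.0285) (0, 0) (16, 0) (16, 5.8036)]  |A|=86.8634
7. ⊥bis P9·P5 via (5.095,15.5): [(2.1523, 5.2931) (0, 4.0285) (0, 0) (16, 0) (16, 5.8036)]  |A|=86.8634
8. ⊥bis P9·P6 via (7.69,24.93): [(2.1523, 5.2931) (0, 4.0285) (0, 0) (16, 0) (16, 5.8036)]  |A|=86.8634
9. ⊥bis P9·P7 via (7.37,12.18): [(2.1523, 5.2931) (0, 4.0285) (0, 0) (16, 0) (16, 5.8036)]  |A|=86.8634
10. ⊥bis P9·P8 via (6.23,13.755): [(2.1523, 5.2931) (0, 4.0285) (0, 0) (16, 0) (16, 5.8036)]  |A|=86.8634
11. canonical 5-gon: [(2.1523, 5.2931) (0, 4.0285) (0, 0) (16, 0) (16, 5.8036)]
12. shoelace: 86.8634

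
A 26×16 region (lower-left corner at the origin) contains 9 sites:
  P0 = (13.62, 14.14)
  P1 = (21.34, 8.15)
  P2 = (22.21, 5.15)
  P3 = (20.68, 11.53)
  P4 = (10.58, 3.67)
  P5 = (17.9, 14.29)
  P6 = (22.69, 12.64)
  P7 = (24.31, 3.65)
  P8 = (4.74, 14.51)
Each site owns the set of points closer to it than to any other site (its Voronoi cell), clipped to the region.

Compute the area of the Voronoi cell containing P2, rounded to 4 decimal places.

Area of P2's cell: 36.8886

1. box [0,26]×[0,16]: [(0, 0) (26, 0) (26, 16) (0, 16)]
2. ⊥bis P2·P0 via (17.915,9.645): [(7.8209, 0) (26, 0) (26, 16) (24.5659, 16)]  |A|=156.9056
3. ⊥bis P2·P1 via (21.775,6.65): [(11.7326, 3.7377) (7.8209, 0) (26, 0) (26, 7.8753)]  |A|=90.1537
4. ⊥bis P2·P3 via (21.445,8.34): [(11.7326, 3.7377) (7.8209, 0) (26, 0) (26, 7.8753)]  |A|=90.1537
5. ⊥bis P2·P4 via (16.395,4.41): [(16.3116, 5.0656) (16.9562, 0) (26, 0) (26, 7.8753)]  |A|=61.0556
6. ⊥bis P2·P5 via (20.055,9.72): [(16.3116, 5.0656) (16.9562, 0) (26, 0) (26, 7.8753)]  |A|=61.0556
7. ⊥bis P2·P6 via (22.45,8.895): [(16.3116, 5.0656) (16.9562, 0) (26, 0) (26, 7.8753)]  |A|=61.0556
8. ⊥bis P2·P7 via (23.26,4.4): [(25.675, 7.781) (16.3116, 5.0656) (16.9562, 0) (20.1171, 0)]  |A|=36.8886
9. ⊥bis P2·P8 via (13.475,9.83): [(25.675, 7.781) (16.3116, 5.0656) (16.9562, 0) (20.1171, 0)]  |A|=36.8886
10. canonical 4-gon: [(25.675, 7.781) (16.3116, 5.0656) (16.9562, 0) (20.1171, 0)]
11. shoelace: 36.8886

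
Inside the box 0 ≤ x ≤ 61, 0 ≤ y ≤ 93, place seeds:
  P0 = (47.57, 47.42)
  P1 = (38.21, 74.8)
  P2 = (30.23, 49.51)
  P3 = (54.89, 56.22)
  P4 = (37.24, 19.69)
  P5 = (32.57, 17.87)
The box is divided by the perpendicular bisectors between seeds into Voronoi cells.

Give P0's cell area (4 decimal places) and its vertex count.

Area of P0's cell: 489.6648 (5 vertices)

1. box [0,61]×[0,93]: [(0, 0) (61, 0) (61, 93) (0, 93)]
2. ⊥bis P0·P1 via (42.89,61.11): [(0, 46.4478) (0, 0) (61, 0) (61, 67.301)]  |A|=3469.3391
3. ⊥bis P0·P2 via (38.9,48.465): [(40.3181, 60.2308) (33.0585, 0) (61, 0) (61, 67.301)]  |A|=1537.4248
4. ⊥bis P0·P3 via (51.23,51.82): [(40.8855, 60.4247) (40.3181, 60.2308) (33.0585, 0) (61, 0) (61, 43.6931)]  |A|=1299.9945
5. ⊥bis P0·P4 via (42.405,33.555): [(40.8855, 60.4247) (40.3181, 60.2308) (37.3307, 35.4453) (61, 26.628) (61, 43.6931)]  |A|=489.6648
6. ⊥bis P0·P5 via (40.07,32.645): [(40.8855, 60.4247) (40.3181, 60.2308) (37.3307, 35.4453) (61, 26.628) (61, 43.6931)]  |A|=489.6648
7. canonical 5-gon: [(40.8855, 60.4247) (40.3181, 60.2308) (37.3307, 35.4453) (61, 26.628) (61, 43.6931)]
8. shoelace: 489.6648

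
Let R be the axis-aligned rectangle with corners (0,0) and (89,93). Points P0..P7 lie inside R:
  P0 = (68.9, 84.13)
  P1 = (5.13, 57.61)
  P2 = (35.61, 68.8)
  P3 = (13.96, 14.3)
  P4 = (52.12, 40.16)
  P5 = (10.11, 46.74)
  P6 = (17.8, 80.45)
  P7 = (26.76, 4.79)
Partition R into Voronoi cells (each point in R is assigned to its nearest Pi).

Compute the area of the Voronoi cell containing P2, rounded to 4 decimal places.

1. box [0,89]×[0,93]: [(0, 0) (89, 0) (89, 93) (0, 93)]
2. ⊥bis P2·P0 via (52.255,76.465): [(0, 0) (87.467, 0) (44.6407, 93) (0, 93)]  |A|=6143.0073
3. ⊥bis P2·P1 via (20.37,63.205): [(43.5742, 0) (87.467, 0) (44.6407, 93) (9.4315, 93)]  |A|=3678.2432
4. ⊥bis P2·P3 via (24.785,41.55): [(28.9237, 39.9059) (78.0833, 20.3774) (44.6407, 93) (9.4315, 93)]  |A|=2393.2053
5. ⊥bis P2·P4 via (43.865,54.48): [(27.1175, 44.8256) (58.4953, 62.9139) (44.6407, 93) (9.4315, 93)]  |A|=1445.4097
6. ⊥bis P2·P5 via (22.86,57.77): [(22.0006, 58.7634) (31.7486, 47.4953) (58.4953, 62.9139) (44.6407, 93) (9.4315, 93)]  |A|=1406.3062
7. ⊥bis P2·P6 via (26.705,74.625): [(19.9619, 64.3165) (22.0006, 58.7634) (31.7486, 47.4953) (58.4953, 62.9139) (44.6407, 93) (38.7246, 93)]  |A|=986.192
8. ⊥bis P2·P7 via (31.185,36.795): [(19.9619, 64.3165) (22.0006, 58.7634) (31.7486, 47.4953) (58.4953, 62.9139) (44.6407, 93) (38.7246, 93)]  |A|=986.192
9. canonical 6-gon: [(19.9619, 64.3165) (22.0006, 58.7634) (31.7486, 47.4953) (58.4953, 62.9139) (44.6407, 93) (38.7246, 93)]
10. shoelace: 986.192

Area of P2's cell: 986.1920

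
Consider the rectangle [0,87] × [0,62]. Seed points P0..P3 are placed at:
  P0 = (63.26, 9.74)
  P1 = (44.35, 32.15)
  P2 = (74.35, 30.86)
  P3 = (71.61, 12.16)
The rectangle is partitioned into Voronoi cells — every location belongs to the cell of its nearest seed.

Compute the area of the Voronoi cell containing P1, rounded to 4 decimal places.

1. box [0,87]×[0,62]: [(0, 0) (87, 0) (87, 62) (0, 62)]
2. ⊥bis P1·P0 via (53.805,20.945): [(0, 0) (28.9833, 0) (87, 48.9556) (87, 62) (0, 62)]  |A|=3973.8801
3. ⊥bis P1·P2 via (59.35,31.505): [(0, 0) (28.9833, 0) (59.0876, 25.4026) (60.6613, 62) (0, 62)]  |A|=3309.865
4. ⊥bis P1·P3 via (57.98,22.155): [(0, 0) (28.9833, 0) (59.0876, 25.4026) (60.6613, 62) (0, 62)]  |A|=3309.865
5. canonical 5-gon: [(0, 0) (28.9833, 0) (59.0876, 25.4026) (60.6613, 62) (0, 62)]
6. shoelace: 3309.865

Area of P1's cell: 3309.8650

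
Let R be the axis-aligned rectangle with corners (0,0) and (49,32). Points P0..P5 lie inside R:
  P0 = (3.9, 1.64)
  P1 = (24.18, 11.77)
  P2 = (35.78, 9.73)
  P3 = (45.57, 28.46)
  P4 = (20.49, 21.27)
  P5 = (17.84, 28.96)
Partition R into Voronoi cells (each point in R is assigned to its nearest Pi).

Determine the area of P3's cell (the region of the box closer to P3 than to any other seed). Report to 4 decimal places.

Area of P3's cell: 214.6998

1. box [0,49]×[0,32]: [(0, 0) (49, 0) (49, 32) (0, 32)]
2. ⊥bis P3·P0 via (24.735,15.05): [(34.4216, 0) (49, 0) (49, 32) (13.8255, 32)]  |A|=796.0463
3. ⊥bis P3·P1 via (34.875,20.115): [(49, 2.0123) (49, 32) (25.6015, 32)]  |A|=350.8337
4. ⊥bis P3·P2 via (40.675,19.095): [(32.2244, 23.5121) (49, 14.7436) (49, 32) (25.6015, 32)]  |A|=244.0461
5. ⊥bis P3·P4 via (33.03,24.865): [(33.6282, 22.7783) (49, 14.7436) (49, 32) (30.9845, 32)]  |A|=215.6976
6. ⊥bis P3·P5 via (31.705,28.71): [(31.7182, 29.4409) (33.6282, 22.7783) (49, 14.7436) (49, 32) (31.7643, 32)]  |A|=214.6998
7. canonical 5-gon: [(31.7182, 29.4409) (33.6282, 22.7783) (49, 14.7436) (49, 32) (31.7643, 32)]
8. shoelace: 214.6998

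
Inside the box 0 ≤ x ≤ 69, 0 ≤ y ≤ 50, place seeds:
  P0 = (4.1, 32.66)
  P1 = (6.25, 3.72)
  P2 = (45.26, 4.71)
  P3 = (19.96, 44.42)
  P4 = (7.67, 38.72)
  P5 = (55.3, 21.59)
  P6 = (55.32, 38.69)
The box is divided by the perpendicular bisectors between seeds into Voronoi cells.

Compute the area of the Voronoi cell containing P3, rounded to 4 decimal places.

1. box [0,69]×[0,50]: [(0, 0) (69, 0) (69, 50) (0, 50)]
2. ⊥bis P3·P0 via (12.03,38.54): [(40.6069, 0) (69, 0) (69, 50) (3.5325, 50)]  |A|=2346.5126
3. ⊥bis P3·P1 via (13.105,24.07): [(25.9736, 19.7352) (69, 5.2415) (69, 50) (3.5325, 50)]  |A|=1953.5806
4. ⊥bis P3·P2 via (32.61,24.565): [(25.6706, 20.1438) (69, 47.7498) (69, 50) (3.5325, 50)]  |A|=1026.0565
5. ⊥bis P3·P4 via (13.815,41.57): [(20.5485, 27.0516) (25.6706, 20.1438) (69, 47.7498) (69, 50) (9.9052, 50)]  |A|=952.9349
6. ⊥bis P3·P5 via (37.63,33.005): [(20.5485, 27.0516) (25.6706, 20.1438) (31.8753, 24.0969) (48.6089, 50) (9.9052, 50)]  |A|=647.0693
7. ⊥bis P3·P6 via (37.64,41.555): [(20.5485, 27.0516) (25.6706, 20.1438) (31.8753, 24.0969) (35.7939, 30.1628) (39.0085, 50) (9.9052, 50)]  |A|=551.8464
8. canonical 6-gon: [(20.5485, 27.0516) (25.6706, 20.1438) (31.8753, 24.0969) (35.7939, 30.1628) (39.0085, 50) (9.9052, 50)]
9. shoelace: 551.8464

Area of P3's cell: 551.8464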